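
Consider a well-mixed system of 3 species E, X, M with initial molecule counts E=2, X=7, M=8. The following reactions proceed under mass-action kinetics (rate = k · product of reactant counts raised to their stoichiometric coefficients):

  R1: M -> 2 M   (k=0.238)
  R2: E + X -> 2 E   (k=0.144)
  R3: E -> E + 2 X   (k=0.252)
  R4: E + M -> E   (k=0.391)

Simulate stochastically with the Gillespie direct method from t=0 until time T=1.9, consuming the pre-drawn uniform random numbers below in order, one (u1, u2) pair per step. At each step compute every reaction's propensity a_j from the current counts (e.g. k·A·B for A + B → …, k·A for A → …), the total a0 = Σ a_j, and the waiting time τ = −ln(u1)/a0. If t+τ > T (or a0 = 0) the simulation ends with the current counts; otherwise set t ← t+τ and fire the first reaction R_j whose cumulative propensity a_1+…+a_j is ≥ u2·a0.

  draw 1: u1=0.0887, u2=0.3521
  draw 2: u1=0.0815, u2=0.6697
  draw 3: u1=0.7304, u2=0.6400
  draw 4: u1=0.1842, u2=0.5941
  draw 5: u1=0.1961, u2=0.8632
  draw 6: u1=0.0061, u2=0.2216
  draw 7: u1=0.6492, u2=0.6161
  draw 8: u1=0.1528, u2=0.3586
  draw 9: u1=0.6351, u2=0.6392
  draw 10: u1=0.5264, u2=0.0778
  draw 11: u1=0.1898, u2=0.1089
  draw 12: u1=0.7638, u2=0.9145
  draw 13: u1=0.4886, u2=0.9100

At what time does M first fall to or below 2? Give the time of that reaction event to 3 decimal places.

Threshold first reached at t = 1.572

t=0.000: E=2 X=7 M=8
Draw 1: a1=1.904, a2=2.016, a3=0.504, a4=6.256, a0=10.680; τ=−ln(0.0887)/10.680=0.227 → t=0.227; u2·a0=0.3521·10.680=3.760; a1=1.904 < 3.760 ≤ a1+a2=3.920 → R2 fires; E=3 X=6 M=8
Draw 2: a1=1.904, a2=2.592, a3=0.756, a4=9.384, a0=14.636; τ=−ln(0.0815)/14.636=0.171 → t=0.398; u2·a0=0.6697·14.636=9.802; a1+…+a3=5.252 < 9.802 ≤ a1+…+a4=14.636 → R4 fires; E=3 X=6 M=7
Draw 3: a1=1.666, a2=2.592, a3=0.756, a4=8.211, a0=13.225; τ=−ln(0.7304)/13.225=0.024 → t=0.422; u2·a0=0.6400·13.225=8.464; a1+…+a3=5.014 < 8.464 ≤ a1+…+a4=13.225 → R4 fires; E=3 X=6 M=6
Draw 4: a1=1.428, a2=2.592, a3=0.756, a4=7.038, a0=11.814; τ=−ln(0.1842)/11.814=0.143 → t=0.565; u2·a0=0.5941·11.814=7.019; a1+…+a3=4.776 < 7.019 ≤ a1+…+a4=11.814 → R4 fires; E=3 X=6 M=5
Draw 5: a1=1.190, a2=2.592, a3=0.756, a4=5.865, a0=10.403; τ=−ln(0.1961)/10.403=0.157 → t=0.722; u2·a0=0.8632·10.403=8.980; a1+…+a3=4.538 < 8.980 ≤ a1+…+a4=10.403 → R4 fires; E=3 X=6 M=4
Draw 6: a1=0.952, a2=2.592, a3=0.756, a4=4.692, a0=8.992; τ=−ln(0.0061)/8.992=0.567 → t=1.289; u2·a0=0.2216·8.992=1.993; a1=0.952 < 1.993 ≤ a1+a2=3.544 → R2 fires; E=4 X=5 M=4
Draw 7: a1=0.952, a2=2.880, a3=1.008, a4=6.256, a0=11.096; τ=−ln(0.6492)/11.096=0.039 → t=1.328; u2·a0=0.6161·11.096=6.836; a1+…+a3=4.840 < 6.836 ≤ a1+…+a4=11.096 → R4 fires; E=4 X=5 M=3
Draw 8: a1=0.714, a2=2.880, a3=1.008, a4=4.692, a0=9.294; τ=−ln(0.1528)/9.294=0.202 → t=1.530; u2·a0=0.3586·9.294=3.333; a1=0.714 < 3.333 ≤ a1+a2=3.594 → R2 fires; E=5 X=4 M=3
Draw 9: a1=0.714, a2=2.880, a3=1.260, a4=5.865, a0=10.719; τ=−ln(0.6351)/10.719=0.042 → t=1.572; u2·a0=0.6392·10.719=6.852; a1+…+a3=4.854 < 6.852 ≤ a1+…+a4=10.719 → R4 fires; E=5 X=4 M=2
Draw 10: a1=0.476, a2=2.880, a3=1.260, a4=3.910, a0=8.526; τ=−ln(0.5264)/8.526=0.075 → t=1.647; u2·a0=0.0778·8.526=0.663; a1=0.476 < 0.663 ≤ a1+a2=3.356 → R2 fires; E=6 X=3 M=2
Draw 11: a1=0.476, a2=2.592, a3=1.512, a4=4.692, a0=9.272; τ=−ln(0.1898)/9.272=0.179 → t=1.827; u2·a0=0.1089·9.272=1.010; a1=0.476 < 1.010 ≤ a1+a2=3.068 → R2 fires; E=7 X=2 M=2
Draw 12: a1=0.476, a2=2.016, a3=1.764, a4=5.474, a0=9.730; τ=−ln(0.7638)/9.730=0.028 → t=1.854; u2·a0=0.9145·9.730=8.898; a1+…+a3=4.256 < 8.898 ≤ a1+…+a4=9.730 → R4 fires; E=7 X=2 M=1
Draw 13: a1=0.238, a2=2.016, a3=1.764, a4=2.737, a0=6.755; τ=−ln(0.4886)/6.755=0.106 → t=1.960 > T=1.9: stop.
M first becomes ≤ 2 when it reaches 2 at the event at t=1.572.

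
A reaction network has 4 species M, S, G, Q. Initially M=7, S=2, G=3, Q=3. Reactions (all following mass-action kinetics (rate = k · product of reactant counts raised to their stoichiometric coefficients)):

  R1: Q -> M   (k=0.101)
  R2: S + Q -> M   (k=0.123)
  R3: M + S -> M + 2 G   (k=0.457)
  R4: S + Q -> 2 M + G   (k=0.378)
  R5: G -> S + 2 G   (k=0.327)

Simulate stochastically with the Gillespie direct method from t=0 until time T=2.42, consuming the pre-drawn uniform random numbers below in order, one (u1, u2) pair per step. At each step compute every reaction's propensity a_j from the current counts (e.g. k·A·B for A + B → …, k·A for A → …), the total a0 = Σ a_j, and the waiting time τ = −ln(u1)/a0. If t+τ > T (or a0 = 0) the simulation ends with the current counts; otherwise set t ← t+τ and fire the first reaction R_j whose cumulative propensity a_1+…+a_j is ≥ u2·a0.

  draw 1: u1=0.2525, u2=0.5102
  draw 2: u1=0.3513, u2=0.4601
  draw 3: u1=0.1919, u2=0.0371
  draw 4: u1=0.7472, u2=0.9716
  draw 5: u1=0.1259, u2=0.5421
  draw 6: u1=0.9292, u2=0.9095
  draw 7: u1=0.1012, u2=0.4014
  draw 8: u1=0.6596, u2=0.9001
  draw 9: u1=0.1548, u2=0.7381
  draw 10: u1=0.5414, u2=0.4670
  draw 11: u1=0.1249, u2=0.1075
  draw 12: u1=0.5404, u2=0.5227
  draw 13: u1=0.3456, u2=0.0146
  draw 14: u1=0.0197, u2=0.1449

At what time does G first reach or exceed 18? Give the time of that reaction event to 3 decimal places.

t=0.000: M=7 S=2 G=3 Q=3
Draw 1: a1=0.303, a2=0.738, a3=6.398, a4=2.268, a5=0.981, a0=10.688; τ=−ln(0.2525)/10.688=0.129 → t=0.129; u2·a0=0.5102·10.688=5.453; a1+a2=1.041 < 5.453 ≤ a1+…+a3=7.439 → R3 fires; M=7 S=1 G=5 Q=3
Draw 2: a1=0.303, a2=0.369, a3=3.199, a4=1.134, a5=1.635, a0=6.640; τ=−ln(0.3513)/6.640=0.158 → t=0.286; u2·a0=0.4601·6.640=3.055; a1+a2=0.672 < 3.055 ≤ a1+…+a3=3.871 → R3 fires; M=7 S=0 G=7 Q=3
Draw 3: a1=0.303, a2=0.000, a3=0.000, a4=0.000, a5=2.289, a0=2.592; τ=−ln(0.1919)/2.592=0.637 → t=0.923; u2·a0=0.0371·2.592=0.096 ≤ a1=0.303 → R1 fires; M=8 S=0 G=7 Q=2
Draw 4: a1=0.202, a2=0.000, a3=0.000, a4=0.000, a5=2.289, a0=2.491; τ=−ln(0.7472)/2.491=0.117 → t=1.040; u2·a0=0.9716·2.491=2.420; a1+…+a4=0.202 < 2.420 ≤ a1+…+a5=2.491 → R5 fires; M=8 S=1 G=8 Q=2
Draw 5: a1=0.202, a2=0.246, a3=3.656, a4=0.756, a5=2.616, a0=7.476; τ=−ln(0.1259)/7.476=0.277 → t=1.317; u2·a0=0.5421·7.476=4.053; a1+a2=0.448 < 4.053 ≤ a1+…+a3=4.104 → R3 fires; M=8 S=0 G=10 Q=2
Draw 6: a1=0.202, a2=0.000, a3=0.000, a4=0.000, a5=3.270, a0=3.472; τ=−ln(0.9292)/3.472=0.021 → t=1.339; u2·a0=0.9095·3.472=3.158; a1+…+a4=0.202 < 3.158 ≤ a1+…+a5=3.472 → R5 fires; M=8 S=1 G=11 Q=2
Draw 7: a1=0.202, a2=0.246, a3=3.656, a4=0.756, a5=3.597, a0=8.457; τ=−ln(0.1012)/8.457=0.271 → t=1.609; u2·a0=0.4014·8.457=3.395; a1+a2=0.448 < 3.395 ≤ a1+…+a3=4.104 → R3 fires; M=8 S=0 G=13 Q=2
Draw 8: a1=0.202, a2=0.000, a3=0.000, a4=0.000, a5=4.251, a0=4.453; τ=−ln(0.6596)/4.453=0.093 → t=1.703; u2·a0=0.9001·4.453=4.008; a1+…+a4=0.202 < 4.008 ≤ a1+…+a5=4.453 → R5 fires; M=8 S=1 G=14 Q=2
Draw 9: a1=0.202, a2=0.246, a3=3.656, a4=0.756, a5=4.578, a0=9.438; τ=−ln(0.1548)/9.438=0.198 → t=1.901; u2·a0=0.7381·9.438=6.966; a1+…+a4=4.860 < 6.966 ≤ a1+…+a5=9.438 → R5 fires; M=8 S=2 G=15 Q=2
Draw 10: a1=0.202, a2=0.492, a3=7.312, a4=1.512, a5=4.905, a0=14.423; τ=−ln(0.5414)/14.423=0.043 → t=1.943; u2·a0=0.4670·14.423=6.736; a1+a2=0.694 < 6.736 ≤ a1+…+a3=8.006 → R3 fires; M=8 S=1 G=17 Q=2
Draw 11: a1=0.202, a2=0.246, a3=3.656, a4=0.756, a5=5.559, a0=10.419; τ=−ln(0.1249)/10.419=0.200 → t=2.143; u2·a0=0.1075·10.419=1.120; a1+a2=0.448 < 1.120 ≤ a1+…+a3=4.104 → R3 fires; M=8 S=0 G=19 Q=2
Draw 12: a1=0.202, a2=0.000, a3=0.000, a4=0.000, a5=6.213, a0=6.415; τ=−ln(0.5404)/6.415=0.096 → t=2.239; u2·a0=0.5227·6.415=3.353; a1+…+a4=0.202 < 3.353 ≤ a1+…+a5=6.415 → R5 fires; M=8 S=1 G=20 Q=2
Draw 13: a1=0.202, a2=0.246, a3=3.656, a4=0.756, a5=6.540, a0=11.400; τ=−ln(0.3456)/11.400=0.093 → t=2.332; u2·a0=0.0146·11.400=0.166 ≤ a1=0.202 → R1 fires; M=9 S=1 G=20 Q=1
Draw 14: a1=0.101, a2=0.123, a3=4.113, a4=0.378, a5=6.540, a0=11.255; τ=−ln(0.0197)/11.255=0.349 → t=2.681 > T=2.42: stop.
G first becomes ≥ 18 when it reaches 19 at the event at t=2.143.

Threshold first reached at t = 2.143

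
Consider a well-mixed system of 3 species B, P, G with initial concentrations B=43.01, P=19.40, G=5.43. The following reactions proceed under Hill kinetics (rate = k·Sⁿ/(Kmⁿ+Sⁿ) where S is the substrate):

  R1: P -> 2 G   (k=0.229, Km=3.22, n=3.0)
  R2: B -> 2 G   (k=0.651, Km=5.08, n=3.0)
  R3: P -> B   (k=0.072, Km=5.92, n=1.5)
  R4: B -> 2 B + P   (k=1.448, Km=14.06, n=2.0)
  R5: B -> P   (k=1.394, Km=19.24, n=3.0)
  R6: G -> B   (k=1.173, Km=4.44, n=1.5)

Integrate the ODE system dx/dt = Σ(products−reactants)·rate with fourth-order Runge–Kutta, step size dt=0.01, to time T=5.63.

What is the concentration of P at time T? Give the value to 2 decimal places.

P at T = 32.36

RK4 with dt=0.01: 563 steps to T=5.63. Trajectory (selected grid times):
t=0.00: B=43.01 P=19.40 G=5.43
t=0.63: B=43.10 P=20.85 G=6.10
t=1.25: B=43.21 P=22.27 G=6.72
t=1.88: B=43.35 P=23.72 G=7.34
t=2.50: B=43.51 P=25.15 G=7.92
t=3.13: B=43.69 P=26.60 G=8.50
t=3.75: B=43.88 P=28.03 G=9.06
t=4.38: B=44.08 P=29.48 G=9.61
t=5.00: B=44.30 P=30.91 G=10.14
t=5.63: B=44.53 P=32.36 G=10.67
Read off P at T=5.63: 32.36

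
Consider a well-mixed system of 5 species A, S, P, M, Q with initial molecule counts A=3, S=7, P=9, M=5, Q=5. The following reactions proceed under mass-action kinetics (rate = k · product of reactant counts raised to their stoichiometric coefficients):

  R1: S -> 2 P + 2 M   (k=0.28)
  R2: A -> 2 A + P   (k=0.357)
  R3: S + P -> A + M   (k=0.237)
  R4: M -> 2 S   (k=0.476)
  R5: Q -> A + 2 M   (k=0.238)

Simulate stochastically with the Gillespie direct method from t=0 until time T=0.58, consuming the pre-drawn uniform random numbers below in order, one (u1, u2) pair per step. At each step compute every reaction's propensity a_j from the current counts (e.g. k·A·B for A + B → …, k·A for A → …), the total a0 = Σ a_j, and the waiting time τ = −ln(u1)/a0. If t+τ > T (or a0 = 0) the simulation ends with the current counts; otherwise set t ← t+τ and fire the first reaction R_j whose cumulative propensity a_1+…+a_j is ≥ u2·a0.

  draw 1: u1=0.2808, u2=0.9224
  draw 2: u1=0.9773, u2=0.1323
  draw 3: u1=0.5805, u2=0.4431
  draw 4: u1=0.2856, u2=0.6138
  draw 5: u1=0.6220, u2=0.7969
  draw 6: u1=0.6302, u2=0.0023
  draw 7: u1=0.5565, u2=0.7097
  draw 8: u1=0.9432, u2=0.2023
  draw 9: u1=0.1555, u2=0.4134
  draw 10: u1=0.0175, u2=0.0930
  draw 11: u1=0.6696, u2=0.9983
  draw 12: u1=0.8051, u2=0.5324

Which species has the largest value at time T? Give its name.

t=0.000: A=3 S=7 P=9 M=5 Q=5
Draw 1: a1=1.960, a2=1.071, a3=14.931, a4=2.380, a5=1.190, a0=21.532; τ=−ln(0.2808)/21.532=0.059 → t=0.059; u2·a0=0.9224·21.532=19.861; a1+…+a3=17.962 < 19.861 ≤ a1+…+a4=20.342 → R4 fires; A=3 S=9 P=9 M=4 Q=5
Draw 2: a1=2.520, a2=1.071, a3=19.197, a4=1.904, a5=1.190, a0=25.882; τ=−ln(0.9773)/25.882=0.001 → t=0.060; u2·a0=0.1323·25.882=3.424; a1=2.520 < 3.424 ≤ a1+a2=3.591 → R2 fires; A=4 S=9 P=10 M=4 Q=5
Draw 3: a1=2.520, a2=1.428, a3=21.330, a4=1.904, a5=1.190, a0=28.372; τ=−ln(0.5805)/28.372=0.019 → t=0.079; u2·a0=0.4431·28.372=12.572; a1+a2=3.948 < 12.572 ≤ a1+…+a3=25.278 → R3 fires; A=5 S=8 P=9 M=5 Q=5
Draw 4: a1=2.240, a2=1.785, a3=17.064, a4=2.380, a5=1.190, a0=24.659; τ=−ln(0.2856)/24.659=0.051 → t=0.130; u2·a0=0.6138·24.659=15.136; a1+a2=4.025 < 15.136 ≤ a1+…+a3=21.089 → R3 fires; A=6 S=7 P=8 M=6 Q=5
Draw 5: a1=1.960, a2=2.142, a3=13.272, a4=2.856, a5=1.190, a0=21.420; τ=−ln(0.6220)/21.420=0.022 → t=0.152; u2·a0=0.7969·21.420=17.070; a1+a2=4.102 < 17.070 ≤ a1+…+a3=17.374 → R3 fires; A=7 S=6 P=7 M=7 Q=5
Draw 6: a1=1.680, a2=2.499, a3=9.954, a4=3.332, a5=1.190, a0=18.655; τ=−ln(0.6302)/18.655=0.025 → t=0.177; u2·a0=0.0023·18.655=0.043 ≤ a1=1.680 → R1 fires; A=7 S=5 P=9 M=9 Q=5
Draw 7: a1=1.400, a2=2.499, a3=10.665, a4=4.284, a5=1.190, a0=20.038; τ=−ln(0.5565)/20.038=0.029 → t=0.206; u2·a0=0.7097·20.038=14.221; a1+a2=3.899 < 14.221 ≤ a1+…+a3=14.564 → R3 fires; A=8 S=4 P=8 M=10 Q=5
Draw 8: a1=1.120, a2=2.856, a3=7.584, a4=4.760, a5=1.190, a0=17.510; τ=−ln(0.9432)/17.510=0.003 → t=0.209; u2·a0=0.2023·17.510=3.542; a1=1.120 < 3.542 ≤ a1+a2=3.976 → R2 fires; A=9 S=4 P=9 M=10 Q=5
Draw 9: a1=1.120, a2=3.213, a3=8.532, a4=4.760, a5=1.190, a0=18.815; τ=−ln(0.1555)/18.815=0.099 → t=0.308; u2·a0=0.4134·18.815=7.778; a1+a2=4.333 < 7.778 ≤ a1+…+a3=12.865 → R3 fires; A=10 S=3 P=8 M=11 Q=5
Draw 10: a1=0.840, a2=3.570, a3=5.688, a4=5.236, a5=1.190, a0=16.524; τ=−ln(0.0175)/16.524=0.245 → t=0.553; u2·a0=0.0930·16.524=1.537; a1=0.840 < 1.537 ≤ a1+a2=4.410 → R2 fires; A=11 S=3 P=9 M=11 Q=5
Draw 11: a1=0.840, a2=3.927, a3=6.399, a4=5.236, a5=1.190, a0=17.592; τ=−ln(0.6696)/17.592=0.023 → t=0.576; u2·a0=0.9983·17.592=17.562; a1+…+a4=16.402 < 17.562 ≤ a1+…+a5=17.592 → R5 fires; A=12 S=3 P=9 M=13 Q=4
Draw 12: a1=0.840, a2=4.284, a3=6.399, a4=6.188, a5=0.952, a0=18.663; τ=−ln(0.8051)/18.663=0.012 → t=0.588 > T=0.58: stop.
At T=0.58: A=12 S=3 P=9 M=13 Q=4; the largest is M.

Dominant species at T: M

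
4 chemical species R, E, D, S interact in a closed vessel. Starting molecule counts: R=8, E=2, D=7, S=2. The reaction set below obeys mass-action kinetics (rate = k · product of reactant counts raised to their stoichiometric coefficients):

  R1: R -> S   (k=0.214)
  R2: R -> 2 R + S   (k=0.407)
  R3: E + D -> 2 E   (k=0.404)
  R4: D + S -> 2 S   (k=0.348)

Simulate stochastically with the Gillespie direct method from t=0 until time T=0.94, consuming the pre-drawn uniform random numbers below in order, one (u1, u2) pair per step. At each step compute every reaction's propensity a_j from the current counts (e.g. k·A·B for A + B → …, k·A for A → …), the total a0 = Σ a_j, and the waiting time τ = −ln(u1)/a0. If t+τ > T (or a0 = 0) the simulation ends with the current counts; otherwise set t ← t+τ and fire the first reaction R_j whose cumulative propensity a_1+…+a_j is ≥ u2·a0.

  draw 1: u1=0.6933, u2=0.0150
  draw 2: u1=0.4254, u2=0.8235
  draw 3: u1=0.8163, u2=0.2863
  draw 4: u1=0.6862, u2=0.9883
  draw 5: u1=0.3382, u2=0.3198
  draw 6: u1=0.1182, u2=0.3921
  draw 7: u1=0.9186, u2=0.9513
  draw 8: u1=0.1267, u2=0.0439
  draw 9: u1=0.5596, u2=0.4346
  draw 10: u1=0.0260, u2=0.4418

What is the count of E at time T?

E at T = 5

t=0.000: R=8 E=2 D=7 S=2
Draw 1: a1=1.712, a2=3.256, a3=5.656, a4=4.872, a0=15.496; τ=−ln(0.6933)/15.496=0.024 → t=0.024; u2·a0=0.0150·15.496=0.232 ≤ a1=1.712 → R1 fires; R=7 E=2 D=7 S=3
Draw 2: a1=1.498, a2=2.849, a3=5.656, a4=7.308, a0=17.311; τ=−ln(0.4254)/17.311=0.049 → t=0.073; u2·a0=0.8235·17.311=14.256; a1+…+a3=10.003 < 14.256 ≤ a1+…+a4=17.311 → R4 fires; R=7 E=2 D=6 S=4
Draw 3: a1=1.498, a2=2.849, a3=4.848, a4=8.352, a0=17.547; τ=−ln(0.8163)/17.547=0.012 → t=0.085; u2·a0=0.2863·17.547=5.024; a1+a2=4.347 < 5.024 ≤ a1+…+a3=9.195 → R3 fires; R=7 E=3 D=5 S=4
Draw 4: a1=1.498, a2=2.849, a3=6.060, a4=6.960, a0=17.367; τ=−ln(0.6862)/17.367=0.022 → t=0.106; u2·a0=0.9883·17.367=17.164; a1+…+a3=10.407 < 17.164 ≤ a1+…+a4=17.367 → R4 fires; R=7 E=3 D=4 S=5
Draw 5: a1=1.498, a2=2.849, a3=4.848, a4=6.960, a0=16.155; τ=−ln(0.3382)/16.155=0.067 → t=0.173; u2·a0=0.3198·16.155=5.166; a1+a2=4.347 < 5.166 ≤ a1+…+a3=9.195 → R3 fires; R=7 E=4 D=3 S=5
Draw 6: a1=1.498, a2=2.849, a3=4.848, a4=5.220, a0=14.415; τ=−ln(0.1182)/14.415=0.148 → t=0.322; u2·a0=0.3921·14.415=5.652; a1+a2=4.347 < 5.652 ≤ a1+…+a3=9.195 → R3 fires; R=7 E=5 D=2 S=5
Draw 7: a1=1.498, a2=2.849, a3=4.040, a4=3.480, a0=11.867; τ=−ln(0.9186)/11.867=0.007 → t=0.329; u2·a0=0.9513·11.867=11.289; a1+…+a3=8.387 < 11.289 ≤ a1+…+a4=11.867 → R4 fires; R=7 E=5 D=1 S=6
Draw 8: a1=1.498, a2=2.849, a3=2.020, a4=2.088, a0=8.455; τ=−ln(0.1267)/8.455=0.244 → t=0.573; u2·a0=0.0439·8.455=0.371 ≤ a1=1.498 → R1 fires; R=6 E=5 D=1 S=7
Draw 9: a1=1.284, a2=2.442, a3=2.020, a4=2.436, a0=8.182; τ=−ln(0.5596)/8.182=0.071 → t=0.644; u2·a0=0.4346·8.182=3.556; a1=1.284 < 3.556 ≤ a1+a2=3.726 → R2 fires; R=7 E=5 D=1 S=8
Draw 10: a1=1.498, a2=2.849, a3=2.020, a4=2.784, a0=9.151; τ=−ln(0.0260)/9.151=0.399 → t=1.043 > T=0.94: stop.
Read off E at T=0.94: 5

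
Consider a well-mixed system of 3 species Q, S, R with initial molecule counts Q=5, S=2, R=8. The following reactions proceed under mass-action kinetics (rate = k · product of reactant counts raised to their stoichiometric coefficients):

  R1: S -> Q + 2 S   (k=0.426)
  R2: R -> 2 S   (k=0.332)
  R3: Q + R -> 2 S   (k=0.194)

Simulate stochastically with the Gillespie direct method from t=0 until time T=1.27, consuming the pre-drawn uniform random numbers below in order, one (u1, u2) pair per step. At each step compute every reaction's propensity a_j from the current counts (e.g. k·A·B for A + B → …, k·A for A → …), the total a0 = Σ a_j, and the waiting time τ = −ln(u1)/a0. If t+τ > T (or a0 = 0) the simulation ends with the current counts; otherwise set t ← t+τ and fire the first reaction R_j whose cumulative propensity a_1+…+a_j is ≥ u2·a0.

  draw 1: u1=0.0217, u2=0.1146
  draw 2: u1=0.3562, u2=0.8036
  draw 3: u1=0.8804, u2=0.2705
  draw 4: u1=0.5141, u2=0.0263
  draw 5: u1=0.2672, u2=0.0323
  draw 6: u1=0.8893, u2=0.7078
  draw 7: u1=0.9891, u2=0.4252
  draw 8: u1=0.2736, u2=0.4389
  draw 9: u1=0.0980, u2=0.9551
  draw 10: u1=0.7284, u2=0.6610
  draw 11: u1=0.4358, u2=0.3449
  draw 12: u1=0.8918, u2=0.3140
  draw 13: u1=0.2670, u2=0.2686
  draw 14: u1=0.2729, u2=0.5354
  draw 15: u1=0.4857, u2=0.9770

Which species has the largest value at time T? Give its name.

t=0.000: Q=5 S=2 R=8
Draw 1: a1=0.852, a2=2.656, a3=7.760, a0=11.268; τ=−ln(0.0217)/11.268=0.340 → t=0.340; u2·a0=0.1146·11.268=1.291; a1=0.852 < 1.291 ≤ a1+a2=3.508 → R2 fires; Q=5 S=4 R=7
Draw 2: a1=1.704, a2=2.324, a3=6.790, a0=10.818; τ=−ln(0.3562)/10.818=0.095 → t=0.435; u2·a0=0.8036·10.818=8.693; a1+a2=4.028 < 8.693 ≤ a1+…+a3=10.818 → R3 fires; Q=4 S=6 R=6
Draw 3: a1=2.556, a2=1.992, a3=4.656, a0=9.204; τ=−ln(0.8804)/9.204=0.014 → t=0.449; u2·a0=0.2705·9.204=2.490 ≤ a1=2.556 → R1 fires; Q=5 S=7 R=6
Draw 4: a1=2.982, a2=1.992, a3=5.820, a0=10.794; τ=−ln(0.5141)/10.794=0.062 → t=0.511; u2·a0=0.0263·10.794=0.284 ≤ a1=2.982 → R1 fires; Q=6 S=8 R=6
Draw 5: a1=3.408, a2=1.992, a3=6.984, a0=12.384; τ=−ln(0.2672)/12.384=0.107 → t=0.617; u2·a0=0.0323·12.384=0.400 ≤ a1=3.408 → R1 fires; Q=7 S=9 R=6
Draw 6: a1=3.834, a2=1.992, a3=8.148, a0=13.974; τ=−ln(0.8893)/13.974=0.008 → t=0.626; u2·a0=0.7078·13.974=9.891; a1+a2=5.826 < 9.891 ≤ a1+…+a3=13.974 → R3 fires; Q=6 S=11 R=5
Draw 7: a1=4.686, a2=1.660, a3=5.820, a0=12.166; τ=−ln(0.9891)/12.166=0.001 → t=0.627; u2·a0=0.4252·12.166=5.173; a1=4.686 < 5.173 ≤ a1+a2=6.346 → R2 fires; Q=6 S=13 R=4
Draw 8: a1=5.538, a2=1.328, a3=4.656, a0=11.522; τ=−ln(0.2736)/11.522=0.112 → t=0.739; u2·a0=0.4389·11.522=5.057 ≤ a1=5.538 → R1 fires; Q=7 S=14 R=4
Draw 9: a1=5.964, a2=1.328, a3=5.432, a0=12.724; τ=−ln(0.0980)/12.724=0.183 → t=0.922; u2·a0=0.9551·12.724=12.153; a1+a2=7.292 < 12.153 ≤ a1+…+a3=12.724 → R3 fires; Q=6 S=16 R=3
Draw 10: a1=6.816, a2=0.996, a3=3.492, a0=11.304; τ=−ln(0.7284)/11.304=0.028 → t=0.950; u2·a0=0.6610·11.304=7.472; a1=6.816 < 7.472 ≤ a1+a2=7.812 → R2 fires; Q=6 S=18 R=2
Draw 11: a1=7.668, a2=0.664, a3=2.328, a0=10.660; τ=−ln(0.4358)/10.660=0.078 → t=1.028; u2·a0=0.3449·10.660=3.677 ≤ a1=7.668 → R1 fires; Q=7 S=19 R=2
Draw 12: a1=8.094, a2=0.664, a3=2.716, a0=11.474; τ=−ln(0.8918)/11.474=0.010 → t=1.038; u2·a0=0.3140·11.474=3.603 ≤ a1=8.094 → R1 fires; Q=8 S=20 R=2
Draw 13: a1=8.520, a2=0.664, a3=3.104, a0=12.288; τ=−ln(0.2670)/12.288=0.107 → t=1.145; u2·a0=0.2686·12.288=3.301 ≤ a1=8.520 → R1 fires; Q=9 S=21 R=2
Draw 14: a1=8.946, a2=0.664, a3=3.492, a0=13.102; τ=−ln(0.2729)/13.102=0.099 → t=1.244; u2·a0=0.5354·13.102=7.015 ≤ a1=8.946 → R1 fires; Q=10 S=22 R=2
Draw 15: a1=9.372, a2=0.664, a3=3.880, a0=13.916; τ=−ln(0.4857)/13.916=0.052 → t=1.296 > T=1.27: stop.
At T=1.27: Q=10 S=22 R=2; the largest is S.

Dominant species at T: S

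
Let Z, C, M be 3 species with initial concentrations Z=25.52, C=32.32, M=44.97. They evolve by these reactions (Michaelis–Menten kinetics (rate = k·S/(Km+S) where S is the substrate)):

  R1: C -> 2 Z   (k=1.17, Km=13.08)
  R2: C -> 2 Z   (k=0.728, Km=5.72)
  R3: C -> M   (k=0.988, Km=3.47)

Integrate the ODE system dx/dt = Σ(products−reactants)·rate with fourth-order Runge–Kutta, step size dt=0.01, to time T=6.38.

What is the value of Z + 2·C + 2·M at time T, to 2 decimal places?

Check how each reaction changes W = Z + 2·C + 2·M (weight of products minus weight of reactants):
R1: C -> 2 Z: (1·2) − (2·1) = 2 − 2 = 0
R2: C -> 2 Z: (1·2) − (2·1) = 2 − 2 = 0
R3: C -> M: (2·1) − (2·1) = 2 − 2 = 0
Every reaction leaves W unchanged, so W is conserved and no simulation is needed: W(T) = W(0) = 25.52 + 2·32.32 + 2·44.97 = 180.10

Value at T = 180.10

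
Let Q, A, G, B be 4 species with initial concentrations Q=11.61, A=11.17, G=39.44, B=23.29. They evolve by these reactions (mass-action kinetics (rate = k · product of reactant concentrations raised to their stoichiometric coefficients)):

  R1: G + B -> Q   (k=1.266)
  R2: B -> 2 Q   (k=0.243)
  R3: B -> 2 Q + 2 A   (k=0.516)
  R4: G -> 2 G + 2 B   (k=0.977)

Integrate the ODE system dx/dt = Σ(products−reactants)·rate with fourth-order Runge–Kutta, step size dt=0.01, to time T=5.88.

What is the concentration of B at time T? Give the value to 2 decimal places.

B at T = 0.88

RK4 with dt=0.01: 588 steps to T=5.88. Trajectory (selected grid times):
t=0.00: Q=11.61 A=11.17 G=39.44 B=23.29
t=0.65: Q=52.74 A=12.82 G=9.79 B=1.46
t=1.31: Q=63.16 A=13.80 G=5.62 B=1.41
t=1.96: Q=69.52 A=14.72 G=3.43 B=1.34
t=2.61: Q=73.76 A=15.59 G=2.23 B=1.25
t=3.27: Q=76.84 A=16.41 G=1.55 B=1.16
t=3.92: Q=79.18 A=17.17 G=1.16 B=1.08
t=4.57: Q=81.09 A=17.86 G=0.93 B=1.00
t=5.23: Q=82.75 A=18.52 G=0.80 B=0.93
t=5.88: Q=84.20 A=19.12 G=0.71 B=0.88
Read off B at T=5.88: 0.88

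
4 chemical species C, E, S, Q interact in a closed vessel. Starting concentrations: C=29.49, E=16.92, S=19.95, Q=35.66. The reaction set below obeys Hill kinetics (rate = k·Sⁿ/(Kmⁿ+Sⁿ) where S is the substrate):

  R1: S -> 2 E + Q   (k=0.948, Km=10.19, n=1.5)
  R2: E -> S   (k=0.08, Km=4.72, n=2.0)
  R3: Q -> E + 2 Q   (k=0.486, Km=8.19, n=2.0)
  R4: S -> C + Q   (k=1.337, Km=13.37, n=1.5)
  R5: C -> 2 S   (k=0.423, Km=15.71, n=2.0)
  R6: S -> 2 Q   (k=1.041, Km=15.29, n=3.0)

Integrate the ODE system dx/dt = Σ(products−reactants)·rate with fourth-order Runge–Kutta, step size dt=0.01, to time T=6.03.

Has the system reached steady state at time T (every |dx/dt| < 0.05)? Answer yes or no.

RK4 with dt=0.01: 603 steps to T=6.03. Trajectory (selected grid times):
t=0.00: C=29.49 E=16.92 S=19.95 Q=35.66
t=0.67: C=29.84 E=18.10 S=18.94 Q=37.94
t=1.34: C=30.17 E=19.26 S=17.99 Q=40.15
t=2.01: C=30.49 E=20.41 S=17.09 Q=42.27
t=2.68: C=30.78 E=21.53 S=16.24 Q=44.33
t=3.35: C=31.06 E=22.63 S=15.46 Q=46.30
t=4.02: C=31.32 E=23.71 S=14.72 Q=48.20
t=4.69: C=31.57 E=24.77 S=14.04 Q=50.02
t=5.36: C=31.80 E=25.81 S=13.41 Q=51.76
t=6.03: C=32.01 E=26.83 S=12.83 Q=53.44
Rates at T: R1=0.5551, R2=0.0776, R3=0.4748, R4=0.6478, R5=0.3409, R6=0.3866
dx/dt at T (Σ net stoichiometry × rate): C=+0.3069, E=+1.5074, S=-0.8302, Q=+2.4510
Largest |dx/dt| is |+2.4510| (Q) ≥ 0.05 → not steady.

Steady state at T: no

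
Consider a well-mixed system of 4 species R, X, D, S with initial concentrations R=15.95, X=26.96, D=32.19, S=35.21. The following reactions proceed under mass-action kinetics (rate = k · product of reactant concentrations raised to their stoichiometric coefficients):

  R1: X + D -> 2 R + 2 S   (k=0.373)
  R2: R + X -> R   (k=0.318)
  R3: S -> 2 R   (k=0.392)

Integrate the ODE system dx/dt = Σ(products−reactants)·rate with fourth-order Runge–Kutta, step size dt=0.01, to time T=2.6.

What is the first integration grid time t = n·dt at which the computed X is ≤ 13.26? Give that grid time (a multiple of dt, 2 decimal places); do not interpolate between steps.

RK4 with dt=0.01: 260 steps to T=2.6. Trajectory (selected grid times):
t=0.00: R=15.95 X=26.96 D=32.19 S=35.21
t=0.03: R=30.36 X=15.60 D=25.48 S=48.12
t=0.04: R=33.38 X=12.85 D=24.17 S=50.56
t=0.29: R=54.22 X=0.05 D=19.24 S=54.94
t=0.58: R=66.06 X=0.00 D=19.22 S=49.06
t=0.87: R=76.61 X=0.00 D=19.22 S=43.79
t=1.16: R=86.02 X=0.00 D=19.22 S=39.08
t=1.44: R=94.14 X=0.00 D=19.22 S=35.02
t=1.73: R=101.67 X=0.00 D=19.22 S=31.26
t=2.02: R=108.38 X=0.00 D=19.22 S=27.90
t=2.31: R=114.38 X=0.00 D=19.22 S=24.90
t=2.60: R=119.73 X=0.00 D=19.22 S=22.22
X(0.03)=15.605 > 13.26 but X(0.04)=12.853 ≤ 13.26, so the first grid time is t=0.04.

Threshold first reached at t = 0.04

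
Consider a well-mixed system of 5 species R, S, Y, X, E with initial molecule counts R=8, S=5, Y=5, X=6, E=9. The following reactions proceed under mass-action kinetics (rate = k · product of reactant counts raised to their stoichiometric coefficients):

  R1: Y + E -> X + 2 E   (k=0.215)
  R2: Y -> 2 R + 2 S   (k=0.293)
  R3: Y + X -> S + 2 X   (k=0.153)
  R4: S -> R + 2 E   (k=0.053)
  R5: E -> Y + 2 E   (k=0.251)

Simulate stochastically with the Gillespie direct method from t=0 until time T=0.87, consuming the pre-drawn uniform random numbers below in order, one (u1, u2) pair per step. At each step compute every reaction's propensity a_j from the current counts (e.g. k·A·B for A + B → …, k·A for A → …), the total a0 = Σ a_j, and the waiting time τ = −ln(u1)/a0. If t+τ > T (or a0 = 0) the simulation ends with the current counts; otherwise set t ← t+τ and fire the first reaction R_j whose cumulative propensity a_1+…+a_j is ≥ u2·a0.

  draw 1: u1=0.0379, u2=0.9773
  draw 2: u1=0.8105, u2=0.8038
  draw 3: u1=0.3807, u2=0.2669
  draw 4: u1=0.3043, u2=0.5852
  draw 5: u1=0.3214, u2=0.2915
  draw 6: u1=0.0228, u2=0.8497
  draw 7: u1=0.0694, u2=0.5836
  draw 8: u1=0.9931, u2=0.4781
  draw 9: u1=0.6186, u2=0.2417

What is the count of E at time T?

t=0.000: R=8 S=5 Y=5 X=6 E=9
Draw 1: a1=9.675, a2=1.465, a3=4.590, a4=0.265, a5=2.259, a0=18.254; τ=−ln(0.0379)/18.254=0.179 → t=0.179; u2·a0=0.9773·18.254=17.840; a1+…+a4=15.995 < 17.840 ≤ a1+…+a5=18.254 → R5 fires; R=8 S=5 Y=6 X=6 E=10
Draw 2: a1=12.900, a2=1.758, a3=5.508, a4=0.265, a5=2.510, a0=22.941; τ=−ln(0.8105)/22.941=0.009 → t=0.188; u2·a0=0.8038·22.941=18.440; a1+a2=14.658 < 18.440 ≤ a1+…+a3=20.166 → R3 fires; R=8 S=6 Y=5 X=7 E=10
Draw 3: a1=10.750, a2=1.465, a3=5.355, a4=0.318, a5=2.510, a0=20.398; τ=−ln(0.3807)/20.398=0.047 → t=0.236; u2·a0=0.2669·20.398=5.444 ≤ a1=10.750 → R1 fires; R=8 S=6 Y=4 X=8 E=11
Draw 4: a1=9.460, a2=1.172, a3=4.896, a4=0.318, a5=2.761, a0=18.607; τ=−ln(0.3043)/18.607=0.064 → t=0.300; u2·a0=0.5852·18.607=10.889; a1+a2=10.632 < 10.889 ≤ a1+…+a3=15.528 → R3 fires; R=8 S=7 Y=3 X=9 E=11
Draw 5: a1=7.095, a2=0.879, a3=4.131, a4=0.371, a5=2.761, a0=15.237; τ=−ln(0.3214)/15.237=0.074 → t=0.374; u2·a0=0.2915·15.237=4.442 ≤ a1=7.095 → R1 fires; R=8 S=7 Y=2 X=10 E=12
Draw 6: a1=5.160, a2=0.586, a3=3.060, a4=0.371, a5=3.012, a0=12.189; τ=−ln(0.0228)/12.189=0.310 → t=0.684; u2·a0=0.8497·12.189=10.357; a1+…+a4=9.177 < 10.357 ≤ a1+…+a5=12.189 → R5 fires; R=8 S=7 Y=3 X=10 E=13
Draw 7: a1=8.385, a2=0.879, a3=4.590, a4=0.371, a5=3.263, a0=17.488; τ=−ln(0.0694)/17.488=0.153 → t=0.837; u2·a0=0.5836·17.488=10.206; a1+a2=9.264 < 10.206 ≤ a1+…+a3=13.854 → R3 fires; R=8 S=8 Y=2 X=11 E=13
Draw 8: a1=5.590, a2=0.586, a3=3.366, a4=0.424, a5=3.263, a0=13.229; τ=−ln(0.9931)/13.229=0.001 → t=0.838; u2·a0=0.4781·13.229=6.325; a1+a2=6.176 < 6.325 ≤ a1+…+a3=9.542 → R3 fires; R=8 S=9 Y=1 X=12 E=13
Draw 9: a1=2.795, a2=0.293, a3=1.836, a4=0.477, a5=3.263, a0=8.664; τ=−ln(0.6186)/8.664=0.055 → t=0.893 > T=0.87: stop.
Read off E at T=0.87: 13

E at T = 13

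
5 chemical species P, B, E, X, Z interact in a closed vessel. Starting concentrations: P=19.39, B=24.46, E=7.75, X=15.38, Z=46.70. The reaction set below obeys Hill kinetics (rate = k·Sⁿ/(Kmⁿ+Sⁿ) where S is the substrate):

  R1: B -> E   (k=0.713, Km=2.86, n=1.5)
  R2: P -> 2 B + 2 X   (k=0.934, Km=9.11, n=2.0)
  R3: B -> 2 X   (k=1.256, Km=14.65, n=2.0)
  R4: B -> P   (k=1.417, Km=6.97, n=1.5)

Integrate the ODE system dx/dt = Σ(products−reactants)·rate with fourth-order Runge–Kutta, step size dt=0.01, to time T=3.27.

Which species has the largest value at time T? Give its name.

RK4 with dt=0.01: 327 steps to T=3.27. Trajectory (selected grid times):
t=0.00: P=19.39 B=24.46 E=7.75 X=15.38 Z=46.70
t=0.36: P=19.56 B=23.99 E=8.00 X=16.59 Z=46.70
t=0.73: P=19.72 B=23.52 E=8.25 X=17.84 Z=46.70
t=1.09: P=19.88 B=23.07 E=8.50 X=19.04 Z=46.70
t=1.45: P=20.04 B=22.62 E=8.74 X=20.24 Z=46.70
t=1.82: P=20.20 B=22.17 E=8.99 X=21.46 Z=46.70
t=2.18: P=20.36 B=21.74 E=9.24 X=22.65 Z=46.70
t=2.54: P=20.51 B=21.31 E=9.48 X=23.82 Z=46.70
t=2.91: P=20.66 B=20.89 E=9.74 X=25.03 Z=46.70
t=3.27: P=20.80 B=20.48 E=9.98 X=26.20 Z=46.70
At T=3.27: P=20.80 B=20.48 E=9.98 X=26.20 Z=46.70; the largest is Z.

Dominant species at T: Z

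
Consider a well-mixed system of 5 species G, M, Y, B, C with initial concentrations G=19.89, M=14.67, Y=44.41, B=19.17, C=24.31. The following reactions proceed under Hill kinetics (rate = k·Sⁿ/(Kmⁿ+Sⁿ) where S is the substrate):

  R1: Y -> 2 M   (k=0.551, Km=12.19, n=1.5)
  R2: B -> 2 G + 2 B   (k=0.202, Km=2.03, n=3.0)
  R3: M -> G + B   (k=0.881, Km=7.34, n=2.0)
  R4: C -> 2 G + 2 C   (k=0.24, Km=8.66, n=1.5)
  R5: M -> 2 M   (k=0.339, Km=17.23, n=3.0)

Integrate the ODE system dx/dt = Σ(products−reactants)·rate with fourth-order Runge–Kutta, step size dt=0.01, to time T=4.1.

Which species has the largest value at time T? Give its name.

Dominant species at T: Y

RK4 with dt=0.01: 410 steps to T=4.1. Trajectory (selected grid times):
t=0.00: G=19.89 M=14.67 Y=44.41 B=19.17 C=24.31
t=0.46: G=20.58 M=14.85 Y=44.19 B=19.59 C=24.40
t=0.91: G=21.26 M=15.02 Y=43.97 B=20.00 C=24.49
t=1.37: G=21.96 M=15.20 Y=43.75 B=20.42 C=24.58
t=1.82: G=22.64 M=15.37 Y=43.53 B=20.83 C=24.67
t=2.28: G=23.34 M=15.55 Y=43.31 B=21.26 C=24.76
t=2.73: G=24.03 M=15.72 Y=43.10 B=21.67 C=24.85
t=3.19: G=24.73 M=15.89 Y=42.88 B=22.10 C=24.94
t=3.64: G=25.42 M=16.07 Y=42.66 B=22.52 C=25.03
t=4.10: G=26.12 M=16.24 Y=42.44 B=22.94 C=25.12
At T=4.1: G=26.12 M=16.24 Y=42.44 B=22.94 C=25.12; the largest is Y.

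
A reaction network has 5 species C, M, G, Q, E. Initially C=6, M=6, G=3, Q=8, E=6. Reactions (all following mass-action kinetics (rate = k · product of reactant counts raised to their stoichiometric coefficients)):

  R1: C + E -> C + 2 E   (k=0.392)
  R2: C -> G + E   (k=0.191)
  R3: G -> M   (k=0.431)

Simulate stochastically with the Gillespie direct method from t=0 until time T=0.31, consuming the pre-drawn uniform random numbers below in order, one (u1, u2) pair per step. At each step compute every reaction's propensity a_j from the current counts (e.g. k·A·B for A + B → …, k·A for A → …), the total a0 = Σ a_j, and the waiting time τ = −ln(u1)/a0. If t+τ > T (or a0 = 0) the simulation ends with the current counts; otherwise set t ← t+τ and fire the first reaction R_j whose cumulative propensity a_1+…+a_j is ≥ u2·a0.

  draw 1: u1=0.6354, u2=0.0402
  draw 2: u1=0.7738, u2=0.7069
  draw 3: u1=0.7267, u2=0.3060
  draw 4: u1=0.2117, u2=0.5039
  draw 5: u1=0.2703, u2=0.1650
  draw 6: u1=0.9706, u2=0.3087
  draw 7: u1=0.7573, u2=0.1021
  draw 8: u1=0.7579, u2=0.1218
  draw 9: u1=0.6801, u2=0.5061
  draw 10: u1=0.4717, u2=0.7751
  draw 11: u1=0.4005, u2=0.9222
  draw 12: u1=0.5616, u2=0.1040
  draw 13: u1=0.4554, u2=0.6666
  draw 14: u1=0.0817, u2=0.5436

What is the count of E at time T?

E at T = 19

t=0.000: C=6 M=6 G=3 Q=8 E=6
Draw 1: a1=14.112, a2=1.146, a3=1.293, a0=16.551; τ=−ln(0.6354)/16.551=0.027 → t=0.027; u2·a0=0.0402·16.551=0.665 ≤ a1=14.112 → R1 fires; C=6 M=6 G=3 Q=8 E=7
Draw 2: a1=16.464, a2=1.146, a3=1.293, a0=18.903; τ=−ln(0.7738)/18.903=0.014 → t=0.041; u2·a0=0.7069·18.903=13.363 ≤ a1=16.464 → R1 fires; C=6 M=6 G=3 Q=8 E=8
Draw 3: a1=18.816, a2=1.146, a3=1.293, a0=21.255; τ=−ln(0.7267)/21.255=0.015 → t=0.056; u2·a0=0.3060·21.255=6.504 ≤ a1=18.816 → R1 fires; C=6 M=6 G=3 Q=8 E=9
Draw 4: a1=21.168, a2=1.146, a3=1.293, a0=23.607; τ=−ln(0.2117)/23.607=0.066 → t=0.122; u2·a0=0.5039·23.607=11.896 ≤ a1=21.168 → R1 fires; C=6 M=6 G=3 Q=8 E=10
Draw 5: a1=23.520, a2=1.146, a3=1.293, a0=25.959; τ=−ln(0.2703)/25.959=0.050 → t=0.172; u2·a0=0.1650·25.959=4.283 ≤ a1=23.520 → R1 fires; C=6 M=6 G=3 Q=8 E=11
Draw 6: a1=25.872, a2=1.146, a3=1.293, a0=28.311; τ=−ln(0.9706)/28.311=0.001 → t=0.173; u2·a0=0.3087·28.311=8.740 ≤ a1=25.872 → R1 fires; C=6 M=6 G=3 Q=8 E=12
Draw 7: a1=28.224, a2=1.146, a3=1.293, a0=30.663; τ=−ln(0.7573)/30.663=0.009 → t=0.182; u2·a0=0.1021·30.663=3.131 ≤ a1=28.224 → R1 fires; C=6 M=6 G=3 Q=8 E=13
Draw 8: a1=30.576, a2=1.146, a3=1.293, a0=33.015; τ=−ln(0.7579)/33.015=0.008 → t=0.191; u2·a0=0.1218·33.015=4.021 ≤ a1=30.576 → R1 fires; C=6 M=6 G=3 Q=8 E=14
Draw 9: a1=32.928, a2=1.146, a3=1.293, a0=35.367; τ=−ln(0.6801)/35.367=0.011 → t=0.202; u2·a0=0.5061·35.367=17.899 ≤ a1=32.928 → R1 fires; C=6 M=6 G=3 Q=8 E=15
Draw 10: a1=35.280, a2=1.146, a3=1.293, a0=37.719; τ=−ln(0.4717)/37.719=0.020 → t=0.221; u2·a0=0.7751·37.719=29.236 ≤ a1=35.280 → R1 fires; C=6 M=6 G=3 Q=8 E=16
Draw 11: a1=37.632, a2=1.146, a3=1.293, a0=40.071; τ=−ln(0.4005)/40.071=0.023 → t=0.244; u2·a0=0.9222·40.071=36.953 ≤ a1=37.632 → R1 fires; C=6 M=6 G=3 Q=8 E=17
Draw 12: a1=39.984, a2=1.146, a3=1.293, a0=42.423; τ=−ln(0.5616)/42.423=0.014 → t=0.258; u2·a0=0.1040·42.423=4.412 ≤ a1=39.984 → R1 fires; C=6 M=6 G=3 Q=8 E=18
Draw 13: a1=42.336, a2=1.146, a3=1.293, a0=44.775; τ=−ln(0.4554)/44.775=0.018 → t=0.275; u2·a0=0.6666·44.775=29.847 ≤ a1=42.336 → R1 fires; C=6 M=6 G=3 Q=8 E=19
Draw 14: a1=44.688, a2=1.146, a3=1.293, a0=47.127; τ=−ln(0.0817)/47.127=0.053 → t=0.329 > T=0.31: stop.
Read off E at T=0.31: 19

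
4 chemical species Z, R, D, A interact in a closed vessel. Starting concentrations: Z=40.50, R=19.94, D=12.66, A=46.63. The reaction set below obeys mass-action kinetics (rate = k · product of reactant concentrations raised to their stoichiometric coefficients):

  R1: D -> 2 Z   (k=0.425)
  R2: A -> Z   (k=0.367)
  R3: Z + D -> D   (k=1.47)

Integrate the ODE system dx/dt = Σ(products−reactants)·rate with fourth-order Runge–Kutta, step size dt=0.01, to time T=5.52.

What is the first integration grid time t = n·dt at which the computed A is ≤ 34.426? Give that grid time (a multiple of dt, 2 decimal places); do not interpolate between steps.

RK4 with dt=0.01: 552 steps to T=5.52. Trajectory (selected grid times):
t=0.00: Z=40.50 R=19.94 D=12.66 A=46.63
t=0.61: Z=1.53 R=19.94 D=9.77 A=37.28
t=0.82: Z=1.54 R=19.94 D=8.93 A=34.51
t=0.83: Z=1.54 R=19.94 D=8.90 A=34.39
t=1.23: Z=1.56 R=19.94 D=7.51 A=29.69
t=1.84: Z=1.59 R=19.94 D=5.79 A=23.74
t=2.45: Z=1.63 R=19.94 D=4.47 A=18.97
t=3.07: Z=1.67 R=19.94 D=3.43 A=15.11
t=3.68: Z=1.70 R=19.94 D=2.65 A=12.08
t=4.29: Z=1.74 R=19.94 D=2.04 A=9.66
t=4.91: Z=1.77 R=19.94 D=1.57 A=7.69
t=5.52: Z=1.81 R=19.94 D=1.21 A=6.15
A(0.82)=34.512 > 34.426 but A(0.83)=34.385 ≤ 34.426, so the first grid time is t=0.83.

Threshold first reached at t = 0.83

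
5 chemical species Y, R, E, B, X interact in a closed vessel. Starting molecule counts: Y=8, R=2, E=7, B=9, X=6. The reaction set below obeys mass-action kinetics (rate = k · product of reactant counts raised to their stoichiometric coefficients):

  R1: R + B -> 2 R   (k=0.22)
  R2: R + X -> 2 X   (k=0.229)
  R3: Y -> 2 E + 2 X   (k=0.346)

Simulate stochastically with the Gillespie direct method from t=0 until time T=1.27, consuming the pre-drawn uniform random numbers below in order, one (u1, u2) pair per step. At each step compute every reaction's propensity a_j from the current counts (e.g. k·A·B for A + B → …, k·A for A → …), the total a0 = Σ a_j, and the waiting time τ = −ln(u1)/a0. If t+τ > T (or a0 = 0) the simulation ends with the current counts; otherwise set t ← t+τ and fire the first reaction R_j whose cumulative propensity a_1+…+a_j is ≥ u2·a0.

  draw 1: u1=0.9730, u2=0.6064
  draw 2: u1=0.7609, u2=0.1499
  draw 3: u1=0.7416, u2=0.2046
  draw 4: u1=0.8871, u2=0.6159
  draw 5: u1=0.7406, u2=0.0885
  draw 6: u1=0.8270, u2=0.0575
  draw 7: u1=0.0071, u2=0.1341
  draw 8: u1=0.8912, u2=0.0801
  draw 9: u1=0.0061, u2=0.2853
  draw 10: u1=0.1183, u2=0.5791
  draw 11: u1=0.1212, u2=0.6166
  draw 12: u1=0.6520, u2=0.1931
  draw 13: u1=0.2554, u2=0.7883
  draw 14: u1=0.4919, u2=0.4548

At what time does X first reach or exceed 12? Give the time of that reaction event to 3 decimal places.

Threshold first reached at t = 1.080

t=0.000: Y=8 R=2 E=7 B=9 X=6
Draw 1: a1=3.960, a2=2.748, a3=2.768, a0=9.476; τ=−ln(0.9730)/9.476=0.003 → t=0.003; u2·a0=0.6064·9.476=5.746; a1=3.960 < 5.746 ≤ a1+a2=6.708 → R2 fires; Y=8 R=1 E=7 B=9 X=7
Draw 2: a1=1.980, a2=1.603, a3=2.768, a0=6.351; τ=−ln(0.7609)/6.351=0.043 → t=0.046; u2·a0=0.1499·6.351=0.952 ≤ a1=1.980 → R1 fires; Y=8 R=2 E=7 B=8 X=7
Draw 3: a1=3.520, a2=3.206, a3=2.768, a0=9.494; τ=−ln(0.7416)/9.494=0.031 → t=0.077; u2·a0=0.2046·9.494=1.942 ≤ a1=3.520 → R1 fires; Y=8 R=3 E=7 B=7 X=7
Draw 4: a1=4.620, a2=4.809, a3=2.768, a0=12.197; τ=−ln(0.8871)/12.197=0.010 → t=0.087; u2·a0=0.6159·12.197=7.512; a1=4.620 < 7.512 ≤ a1+a2=9.429 → R2 fires; Y=8 R=2 E=7 B=7 X=8
Draw 5: a1=3.080, a2=3.664, a3=2.768, a0=9.512; τ=−ln(0.7406)/9.512=0.032 → t=0.119; u2·a0=0.0885·9.512=0.842 ≤ a1=3.080 → R1 fires; Y=8 R=3 E=7 B=6 X=8
Draw 6: a1=3.960, a2=5.496, a3=2.768, a0=12.224; τ=−ln(0.8270)/12.224=0.016 → t=0.134; u2·a0=0.0575·12.224=0.703 ≤ a1=3.960 → R1 fires; Y=8 R=4 E=7 B=5 X=8
Draw 7: a1=4.400, a2=7.328, a3=2.768, a0=14.496; τ=−ln(0.0071)/14.496=0.341 → t=0.476; u2·a0=0.1341·14.496=1.944 ≤ a1=4.400 → R1 fires; Y=8 R=5 E=7 B=4 X=8
Draw 8: a1=4.400, a2=9.160, a3=2.768, a0=16.328; τ=−ln(0.8912)/16.328=0.007 → t=0.483; u2·a0=0.0801·16.328=1.308 ≤ a1=4.400 → R1 fires; Y=8 R=6 E=7 B=3 X=8
Draw 9: a1=3.960, a2=10.992, a3=2.768, a0=17.720; τ=−ln(0.0061)/17.720=0.288 → t=0.770; u2·a0=0.2853·17.720=5.056; a1=3.960 < 5.056 ≤ a1+a2=14.952 → R2 fires; Y=8 R=5 E=7 B=3 X=9
Draw 10: a1=3.300, a2=10.305, a3=2.768, a0=16.373; τ=−ln(0.1183)/16.373=0.130 → t=0.901; u2·a0=0.5791·16.373=9.482; a1=3.300 < 9.482 ≤ a1+a2=13.605 → R2 fires; Y=8 R=4 E=7 B=3 X=10
Draw 11: a1=2.640, a2=9.160, a3=2.768, a0=14.568; τ=−ln(0.1212)/14.568=0.145 → t=1.046; u2·a0=0.6166·14.568=8.983; a1=2.640 < 8.983 ≤ a1+a2=11.800 → R2 fires; Y=8 R=3 E=7 B=3 X=11
Draw 12: a1=1.980, a2=7.557, a3=2.768, a0=12.305; τ=−ln(0.6520)/12.305=0.035 → t=1.080; u2·a0=0.1931·12.305=2.376; a1=1.980 < 2.376 ≤ a1+a2=9.537 → R2 fires; Y=8 R=2 E=7 B=3 X=12
Draw 13: a1=1.320, a2=5.496, a3=2.768, a0=9.584; τ=−ln(0.2554)/9.584=0.142 → t=1.223; u2·a0=0.7883·9.584=7.555; a1+a2=6.816 < 7.555 ≤ a1+…+a3=9.584 → R3 fires; Y=7 R=2 E=9 B=3 X=14
Draw 14: a1=1.320, a2=6.412, a3=2.422, a0=10.154; τ=−ln(0.4919)/10.154=0.070 → t=1.293 > T=1.27: stop.
X first becomes ≥ 12 when it reaches 12 at the event at t=1.080.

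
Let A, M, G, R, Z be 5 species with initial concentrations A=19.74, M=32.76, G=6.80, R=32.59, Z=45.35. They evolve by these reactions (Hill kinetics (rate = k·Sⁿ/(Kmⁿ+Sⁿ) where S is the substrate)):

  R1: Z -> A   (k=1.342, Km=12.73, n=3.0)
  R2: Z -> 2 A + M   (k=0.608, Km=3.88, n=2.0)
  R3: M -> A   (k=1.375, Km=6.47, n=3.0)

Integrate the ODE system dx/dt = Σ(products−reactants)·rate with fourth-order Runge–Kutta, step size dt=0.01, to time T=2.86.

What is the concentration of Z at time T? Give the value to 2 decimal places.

RK4 with dt=0.01: 286 steps to T=2.86. Trajectory (selected grid times):
t=0.00: A=19.74 M=32.76 G=6.80 R=32.59 Z=45.35
t=0.32: A=20.98 M=32.52 G=6.80 R=32.59 Z=44.74
t=0.64: A=22.23 M=32.27 G=6.80 R=32.59 Z=44.12
t=0.95: A=23.43 M=32.04 G=6.80 R=32.59 Z=43.53
t=1.27: A=24.67 M=31.79 G=6.80 R=32.59 Z=42.92
t=1.59: A=25.91 M=31.55 G=6.80 R=32.59 Z=42.31
t=1.91: A=27.15 M=31.31 G=6.80 R=32.59 Z=41.70
t=2.22: A=28.35 M=31.07 G=6.80 R=32.59 Z=41.11
t=2.54: A=29.59 M=30.83 G=6.80 R=32.59 Z=40.50
t=2.86: A=30.83 M=30.59 G=6.80 R=32.59 Z=39.89
Read off Z at T=2.86: 39.89

Z at T = 39.89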